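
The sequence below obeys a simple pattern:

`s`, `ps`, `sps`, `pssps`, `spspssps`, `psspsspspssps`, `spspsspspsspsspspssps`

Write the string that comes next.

psspsspspsspsspspsspspsspsspspssps

This is a Fibonacci-style word recurrence s(k) = s(k−2)·s(k−1): e.g. s·ps = sps.
The next term joins psspsspspssps and spspsspspsspsspspssps.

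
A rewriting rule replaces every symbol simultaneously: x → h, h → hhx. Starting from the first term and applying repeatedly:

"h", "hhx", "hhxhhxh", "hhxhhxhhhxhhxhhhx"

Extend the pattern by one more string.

Rewriting the 17 symbols of hhxhhxhhhxhhxhhhx one by one yields hhx hhx h hhx hhx h hhx hhx hhx h hhx hhx h hhx hhx hhx h; concatenated:

hhxhhxhhhxhhxhhhxhhxhhxhhhxhhxhhhxhhxhhxh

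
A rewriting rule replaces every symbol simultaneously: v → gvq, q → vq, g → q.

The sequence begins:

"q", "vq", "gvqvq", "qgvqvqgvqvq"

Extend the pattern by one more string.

Apply φ to qgvqvqgvqvq symbol by symbol: q→vq, g→q, v→gvq, q→vq, v→gvq, q→vq, g→q, v→gvq, q→vq, v→gvq, q→vq; joined: vq q gvq vq gvq vq q gvq vq gvq vq.

vqqgvqvqgvqvqqgvqvqgvqvq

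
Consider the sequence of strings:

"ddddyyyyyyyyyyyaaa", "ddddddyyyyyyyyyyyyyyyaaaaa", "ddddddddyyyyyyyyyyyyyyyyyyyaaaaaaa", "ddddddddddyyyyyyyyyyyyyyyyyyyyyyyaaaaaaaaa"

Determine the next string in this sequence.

ddddddddddddyyyyyyyyyyyyyyyyyyyyyyyyyyyaaaaaaaaaaa

Reading off run lengths: d runs 4, 6, 8, 10; y runs 11, 15, 19, 23; a runs 3, 5, 7, 9 — each is linear in n, where the shown terms are n = 2, 3, 4, 5.
At n = 6 the blocks have lengths 12, 27, 11.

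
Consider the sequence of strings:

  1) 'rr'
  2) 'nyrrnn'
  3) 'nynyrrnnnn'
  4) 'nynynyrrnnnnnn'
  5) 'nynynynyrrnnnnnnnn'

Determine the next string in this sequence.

s(k+1) = ny·s(k)·nn, so each term gains ny as a prefix and nn as a suffix.
Applying this once more to nynynynyrrnnnnnnnn:

nynynynynyrrnnnnnnnnnn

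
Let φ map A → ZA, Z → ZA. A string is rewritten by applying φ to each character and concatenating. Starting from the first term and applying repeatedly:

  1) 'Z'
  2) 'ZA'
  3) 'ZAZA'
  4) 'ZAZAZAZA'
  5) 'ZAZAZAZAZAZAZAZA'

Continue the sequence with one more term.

ZAZAZAZAZAZAZAZAZAZAZAZAZAZAZAZA

Applying the rule to each of the 16 symbols of ZAZAZAZAZAZAZAZA gives the pieces ZA ZA ZA ZA ZA ZA ZA ZA ZA ZA ZA ZA ZA ZA ZA ZA, which concatenate to the answer.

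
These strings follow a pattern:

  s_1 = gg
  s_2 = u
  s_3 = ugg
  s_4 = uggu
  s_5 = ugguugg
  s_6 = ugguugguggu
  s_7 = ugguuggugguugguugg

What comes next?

ugguuggugguugguuggugguugguggu

From term 3 onward, concatenate the last term with the second-to-last: u·gg = ugg, ugg·u = uggu, …
So term 8 is ugguuggugguugguugg·ugguugguggu.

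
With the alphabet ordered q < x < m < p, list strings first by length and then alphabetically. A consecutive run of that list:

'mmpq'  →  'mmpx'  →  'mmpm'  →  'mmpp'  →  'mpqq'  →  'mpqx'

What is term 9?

Continuing the enumeration 3 steps past mpqx: mpqx → mpqm → mpqp → (answer).

mpxq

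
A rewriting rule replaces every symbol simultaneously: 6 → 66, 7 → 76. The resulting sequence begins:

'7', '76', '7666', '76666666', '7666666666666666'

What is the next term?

Replace each of the 16 characters of 7666666666666666 in place — 76 66 66 66 66 66 66 66 66 66 66 66 66 66 66 66 — and concatenate.

76666666666666666666666666666666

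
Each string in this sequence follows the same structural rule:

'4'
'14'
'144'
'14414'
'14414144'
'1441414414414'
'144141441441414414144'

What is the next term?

1441414414414144141441441414414414

This is a Fibonacci-style word recurrence s(k) = s(k−1)·s(k−2): e.g. 14·4 = 144.
The next term joins 144141441441414414144 and 1441414414414.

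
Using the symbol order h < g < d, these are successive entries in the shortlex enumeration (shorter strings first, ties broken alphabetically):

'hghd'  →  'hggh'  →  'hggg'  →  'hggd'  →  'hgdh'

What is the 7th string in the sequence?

Stepping forward 2 times from hgdh: hgdh → hgdg, then the target.

hgdd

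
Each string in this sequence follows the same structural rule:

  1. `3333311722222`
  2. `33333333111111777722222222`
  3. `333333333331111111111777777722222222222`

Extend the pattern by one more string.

Reading off run lengths: 3 runs 5, 8, 11; 1 runs 2, 6, 10; 7 runs 1, 4, 7; 2 runs 5, 8, 11 — each is linear in n (n = 1, 2, …).
For the next term, n = 4, so the run lengths are 14, 14, 10, 14.

3333333333333311111111111111777777777722222222222222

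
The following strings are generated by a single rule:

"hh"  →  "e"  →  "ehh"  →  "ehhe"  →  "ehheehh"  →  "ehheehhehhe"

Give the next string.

Each term (from the third on) is the previous term followed by the one before it: term 3 = e·hh = ehh.
So term 7 is ehheehhehhe·ehheehh.

ehheehhehheehheehh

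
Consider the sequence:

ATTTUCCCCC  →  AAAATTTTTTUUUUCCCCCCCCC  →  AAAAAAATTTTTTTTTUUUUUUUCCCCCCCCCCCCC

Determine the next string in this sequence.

AAAAAAAAAATTTTTTTTTTTTUUUUUUUUUUCCCCCCCCCCCCCCCCC

The n-th term is 3n-2 A's then 3n T's then 3n-2 U's then 4n+1 C's (n = 1, 2, …).
For the next term, n = 4, so the run lengths are 10, 12, 10, 17.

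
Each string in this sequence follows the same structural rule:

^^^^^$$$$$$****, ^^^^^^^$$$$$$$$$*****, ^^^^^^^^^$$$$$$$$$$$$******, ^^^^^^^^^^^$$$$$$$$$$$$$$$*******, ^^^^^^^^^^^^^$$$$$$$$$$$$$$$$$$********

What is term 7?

Reading off run lengths: ^ runs 5, 7, 9, 11, 13; $ runs 6, 9, 12, 15, 18; * runs 4, 5, 6, 7, 8 — each is linear in n, where the shown terms are n = 2, 3, 4, 5, 6.
Setting n = 8 gives 17, 24, 10 characters in each block.

^^^^^^^^^^^^^^^^^$$$$$$$$$$$$$$$$$$$$$$$$**********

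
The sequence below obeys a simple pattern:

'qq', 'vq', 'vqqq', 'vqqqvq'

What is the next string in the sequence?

This is a Fibonacci-style word recurrence s(k) = s(k−1)·s(k−2): e.g. vq·qq = vqqq.
The next term joins vqqqvq and vqqq.

vqqqvqvqqq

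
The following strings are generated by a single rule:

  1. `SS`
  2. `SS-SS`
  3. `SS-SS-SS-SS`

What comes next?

s(k+1) = s(k)·-·s(k) — each term doubles the last with '-' between the halves.
Doubling SS-SS-SS-SS with '-' between the halves:

SS-SS-SS-SS-SS-SS-SS-SS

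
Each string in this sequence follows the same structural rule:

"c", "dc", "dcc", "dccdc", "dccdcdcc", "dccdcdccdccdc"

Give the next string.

This is a Fibonacci-style word recurrence s(k) = s(k−1)·s(k−2): e.g. dc·c = dcc.
So term 7 is dccdcdccdccdc·dccdcdcc.

dccdcdccdccdcdccdcdcc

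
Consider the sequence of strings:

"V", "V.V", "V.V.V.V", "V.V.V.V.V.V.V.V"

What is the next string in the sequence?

s(k+1) = s(k)·.·s(k) — each term doubles the last with '.' between the halves.
Doubling V.V.V.V.V.V.V.V with '.' between the halves:

V.V.V.V.V.V.V.V.V.V.V.V.V.V.V.V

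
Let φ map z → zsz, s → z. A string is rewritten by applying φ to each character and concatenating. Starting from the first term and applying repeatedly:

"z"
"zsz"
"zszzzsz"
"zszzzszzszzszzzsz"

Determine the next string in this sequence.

φ(zszzzszzszzszzzsz) expands symbol-by-symbol to zsz z zsz zsz zsz z zsz zsz z zsz zsz z zsz zsz zsz z zsz; joining the 17 pieces gives the next term.

zszzzszzszzszzzszzszzzszzszzzszzszzszzzsz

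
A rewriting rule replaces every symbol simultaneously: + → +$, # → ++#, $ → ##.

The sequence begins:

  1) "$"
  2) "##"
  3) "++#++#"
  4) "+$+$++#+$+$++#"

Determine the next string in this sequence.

Replace each of the 14 characters of +$+$++#+$+$++# in place — +$ ## +$ ## +$ +$ ++# +$ ## +$ ## +$ +$ ++# — and concatenate.

+$##+$##+$+$++#+$##+$##+$+$++#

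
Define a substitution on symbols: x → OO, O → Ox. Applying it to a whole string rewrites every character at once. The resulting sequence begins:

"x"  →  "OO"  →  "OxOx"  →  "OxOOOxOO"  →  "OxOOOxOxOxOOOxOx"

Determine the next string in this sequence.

φ(OxOOOxOxOxOOOxOx) expands symbol-by-symbol to Ox OO Ox Ox Ox OO Ox OO Ox OO Ox Ox Ox OO Ox OO; joining the 16 pieces gives the next term.

OxOOOxOxOxOOOxOOOxOOOxOxOxOOOxOO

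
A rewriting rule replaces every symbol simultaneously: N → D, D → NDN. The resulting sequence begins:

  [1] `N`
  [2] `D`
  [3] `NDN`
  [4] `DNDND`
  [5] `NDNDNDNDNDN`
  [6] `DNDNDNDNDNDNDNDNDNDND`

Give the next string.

φ(DNDNDNDNDNDNDNDNDNDND) expands symbol-by-symbol to NDN D NDN D NDN D NDN D NDN D NDN D NDN D NDN D NDN D NDN D NDN; joining the 21 pieces gives the next term.

NDNDNDNDNDNDNDNDNDNDNDNDNDNDNDNDNDNDNDNDNDN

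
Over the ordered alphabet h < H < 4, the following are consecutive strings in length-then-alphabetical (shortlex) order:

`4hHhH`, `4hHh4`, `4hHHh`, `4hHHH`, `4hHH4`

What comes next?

Treat 4hHH4 as a base-3 numeral over the given alphabet and add one, carrying through any trailing 4's.

4hH4h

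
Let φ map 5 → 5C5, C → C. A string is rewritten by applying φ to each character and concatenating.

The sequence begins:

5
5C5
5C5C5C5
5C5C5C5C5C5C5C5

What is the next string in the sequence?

Rewriting the 15 symbols of 5C5C5C5C5C5C5C5 one by one yields 5C5 C 5C5 C 5C5 C 5C5 C 5C5 C 5C5 C 5C5 C 5C5; concatenated:

5C5C5C5C5C5C5C5C5C5C5C5C5C5C5C5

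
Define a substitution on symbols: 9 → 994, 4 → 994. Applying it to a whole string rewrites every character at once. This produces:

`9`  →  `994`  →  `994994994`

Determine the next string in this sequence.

994994994994994994994994994

Rewriting each symbol of 994994994: 9→994, 9→994, 4→994, 9→994, 9→994, 4→994, 9→994, 9→994, 4→994, which concatenates to 994 994 994 994 994 994 994 994 994.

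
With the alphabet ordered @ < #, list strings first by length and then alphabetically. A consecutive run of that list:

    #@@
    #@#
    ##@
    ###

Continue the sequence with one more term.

### is the last string of length 3, so the next is the first of length 4: @ repeated 4 times.

@@@@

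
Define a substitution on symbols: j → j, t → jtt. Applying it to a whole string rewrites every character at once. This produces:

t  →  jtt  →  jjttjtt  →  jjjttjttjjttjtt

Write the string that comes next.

Applying the rule to each of the 15 symbols of jjjttjttjjttjtt gives the pieces j j j jtt jtt j jtt jtt j j jtt jtt j jtt jtt, which concatenate to the answer.

jjjjttjttjjttjttjjjttjttjjttjtt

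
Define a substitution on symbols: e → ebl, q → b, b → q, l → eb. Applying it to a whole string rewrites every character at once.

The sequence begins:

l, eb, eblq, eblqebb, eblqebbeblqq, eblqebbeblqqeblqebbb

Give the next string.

eblqebbeblqqeblqebbbeblqebbeblqqq

Applying the rule to each of the 20 symbols of eblqebbeblqqeblqebbb gives the pieces ebl q eb b ebl q q ebl q eb b b ebl q eb b ebl q q q, which concatenate to the answer.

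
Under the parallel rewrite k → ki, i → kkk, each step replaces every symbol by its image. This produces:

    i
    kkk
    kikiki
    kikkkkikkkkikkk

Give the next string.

Rewriting the 15 symbols of kikkkkikkkkikkk one by one yields ki kkk ki ki ki ki kkk ki ki ki ki kkk ki ki ki; concatenated:

kikkkkikikikikkkkikikikikkkkikiki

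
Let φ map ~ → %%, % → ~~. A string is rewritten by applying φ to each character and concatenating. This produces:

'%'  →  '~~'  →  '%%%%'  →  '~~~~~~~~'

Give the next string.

Expanding ~~~~~~~~: ~→%%, ~→%%, ~→%%, ~→%%, ~→%%, ~→%%, ~→%%, ~→%%. Concatenated: %% %% %% %% %% %% %% %%.

%%%%%%%%%%%%%%%%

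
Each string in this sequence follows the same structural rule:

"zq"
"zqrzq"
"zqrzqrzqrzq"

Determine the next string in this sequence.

Every step duplicates the string with 'r' between the halves.
Doubling zqrzqrzqrzq with 'r' between the halves:

zqrzqrzqrzqrzqrzqrzqrzq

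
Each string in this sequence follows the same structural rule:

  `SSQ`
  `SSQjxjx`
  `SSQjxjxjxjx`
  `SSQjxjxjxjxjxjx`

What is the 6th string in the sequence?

SSQjxjxjxjxjxjxjxjxjxjx

The strings grow by a fixed suffix jxjx each time.
From SSQjxjxjxjxjxjx, 2 further steps: SSQjxjxjxjxjxjx → SSQjxjxjxjxjxjxjxjx → (answer).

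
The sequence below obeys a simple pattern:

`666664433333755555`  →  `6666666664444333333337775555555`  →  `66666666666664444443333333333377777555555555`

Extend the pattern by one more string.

666666666666666664444444433333333333333777777755555555555

Term n consists of 4n+1 6's, followed by 2n 4's, followed by 3n+2 3's, followed by 2n-1 7's, followed by 2n+3 5's (n = 1, 2, …).
At n = 4 the blocks have lengths 17, 8, 14, 7, 11.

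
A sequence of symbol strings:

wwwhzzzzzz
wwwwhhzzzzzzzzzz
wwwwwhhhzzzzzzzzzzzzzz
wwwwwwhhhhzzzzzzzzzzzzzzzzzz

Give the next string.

wwwwwwwhhhhhzzzzzzzzzzzzzzzzzzzzzz

Reading off run lengths: w runs 3, 4, 5, 6; h runs 1, 2, 3, 4; z runs 6, 10, 14, 18 — each is linear in n, where the shown terms are n = 2, 3, 4, 5.
Setting n = 6 gives 7, 5, 22 characters in each block.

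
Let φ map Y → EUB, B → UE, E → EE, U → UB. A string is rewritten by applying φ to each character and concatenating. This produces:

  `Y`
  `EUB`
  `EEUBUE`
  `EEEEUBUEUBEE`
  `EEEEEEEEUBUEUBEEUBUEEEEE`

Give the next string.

Rewriting the 24 symbols of EEEEEEEEUBUEUBEEUBUEEEEE one by one yields EE EE EE EE EE EE EE EE UB UE UB EE UB UE EE EE UB UE UB EE EE EE EE EE; concatenated:

EEEEEEEEEEEEEEEEUBUEUBEEUBUEEEEEUBUEUBEEEEEEEEEE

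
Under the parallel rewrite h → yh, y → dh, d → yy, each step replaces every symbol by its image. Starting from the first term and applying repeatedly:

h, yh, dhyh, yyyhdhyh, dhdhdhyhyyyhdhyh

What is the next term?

φ(dhdhdhyhyyyhdhyh) expands symbol-by-symbol to yy yh yy yh yy yh dh yh dh dh dh yh yy yh dh yh; joining the 16 pieces gives the next term.

yyyhyyyhyyyhdhyhdhdhdhyhyyyhdhyh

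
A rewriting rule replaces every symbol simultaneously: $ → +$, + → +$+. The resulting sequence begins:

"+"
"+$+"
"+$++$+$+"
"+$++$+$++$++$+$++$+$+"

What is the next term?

Rewriting the 21 symbols of +$++$+$++$++$+$++$+$+ one by one yields +$+ +$ +$+ +$+ +$ +$+ +$ +$+ +$+ +$ +$+ +$+ +$ +$+ +$ +$+ +$+ +$ +$+ +$ +$+; concatenated:

+$++$+$++$++$+$++$+$++$++$+$++$++$+$++$+$++$++$+$++$+$+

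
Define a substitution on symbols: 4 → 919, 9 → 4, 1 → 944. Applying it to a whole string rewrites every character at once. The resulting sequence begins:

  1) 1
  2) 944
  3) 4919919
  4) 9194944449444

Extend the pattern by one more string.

Rewriting the 13 symbols of 9194944449444 one by one yields 4 944 4 919 4 919 919 919 919 4 919 919 919; concatenated:

4944491949199199199194919919919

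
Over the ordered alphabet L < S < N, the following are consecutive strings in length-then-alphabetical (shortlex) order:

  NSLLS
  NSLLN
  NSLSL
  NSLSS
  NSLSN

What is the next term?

The successor of NSLSN increments the rightmost position that isn't already N and resets every position after it to L.

NSLNL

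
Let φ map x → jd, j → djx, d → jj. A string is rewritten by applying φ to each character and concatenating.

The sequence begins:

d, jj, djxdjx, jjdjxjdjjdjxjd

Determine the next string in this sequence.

djxdjxjjdjxjddjxjjdjxdjxjjdjxjddjxjj

Replace each of the 14 characters of jjdjxjdjjdjxjd in place — djx djx jj djx jd djx jj djx djx jj djx jd djx jj — and concatenate.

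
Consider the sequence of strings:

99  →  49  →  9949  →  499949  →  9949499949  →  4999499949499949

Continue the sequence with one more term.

Each term (from the third on) is the two preceding terms concatenated in order: term 3 = 99·49 = 9949.
The next term joins 9949499949 and 4999499949499949.

99494999494999499949499949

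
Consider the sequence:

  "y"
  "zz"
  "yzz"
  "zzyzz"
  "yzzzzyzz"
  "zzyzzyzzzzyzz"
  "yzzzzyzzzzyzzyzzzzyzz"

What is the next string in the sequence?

Each term (from the third on) is the two preceding terms concatenated in order: term 3 = y·zz = yzz.
So term 8 is zzyzzyzzzzyzz·yzzzzyzzzzyzzyzzzzyzz.

zzyzzyzzzzyzzyzzzzyzzzzyzzyzzzzyzz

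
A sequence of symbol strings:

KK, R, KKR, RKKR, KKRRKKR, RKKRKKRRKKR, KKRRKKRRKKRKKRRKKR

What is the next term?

From term 3 onward, concatenate the second-to-last term with the last: KK·R = KKR, R·KKR = RKKR, …
The next term joins RKKRKKRRKKR and KKRRKKRRKKRKKRRKKR.

RKKRKKRRKKRKKRRKKRRKKRKKRRKKR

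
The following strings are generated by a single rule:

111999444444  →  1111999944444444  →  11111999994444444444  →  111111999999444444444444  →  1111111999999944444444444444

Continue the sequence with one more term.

The n-th term is n 1's then n 9's then 2n 4's, where the shown terms are n = 3, 4, 5, 6, 7.
For the next term, n = 8, so the run lengths are 8, 8, 16.

11111111999999994444444444444444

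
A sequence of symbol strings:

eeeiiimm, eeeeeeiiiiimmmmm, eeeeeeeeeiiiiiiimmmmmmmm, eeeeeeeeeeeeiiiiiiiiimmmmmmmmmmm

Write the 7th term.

Term n consists of 3n e's, followed by 2n+1 i's, followed by 3n-1 m's (n = 1, 2, …).
For term 7, n = 7, so the run lengths are 21, 15, 20.

eeeeeeeeeeeeeeeeeeeeeiiiiiiiiiiiiiiimmmmmmmmmmmmmmmmmmmm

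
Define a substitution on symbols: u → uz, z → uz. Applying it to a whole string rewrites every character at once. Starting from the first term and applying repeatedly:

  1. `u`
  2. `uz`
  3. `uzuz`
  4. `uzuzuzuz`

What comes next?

uzuzuzuzuzuzuzuz

Rewriting each symbol of uzuzuzuz: u→uz, z→uz, u→uz, z→uz, u→uz, z→uz, u→uz, z→uz, which concatenates to uz uz uz uz uz uz uz uz.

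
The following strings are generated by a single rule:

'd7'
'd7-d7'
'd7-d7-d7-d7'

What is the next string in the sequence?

Every step duplicates the string with '-' between the halves.
One more doubling of d7-d7-d7-d7 gives the answer.

d7-d7-d7-d7-d7-d7-d7-d7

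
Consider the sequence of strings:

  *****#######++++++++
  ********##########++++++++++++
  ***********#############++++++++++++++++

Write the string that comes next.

The n-th term is 3n-1 *'s then 3n+1 #'s then 4n +'s, where the shown terms are n = 2, 3, 4.
For the next term, n = 5, so the run lengths are 14, 16, 20.

**************################++++++++++++++++++++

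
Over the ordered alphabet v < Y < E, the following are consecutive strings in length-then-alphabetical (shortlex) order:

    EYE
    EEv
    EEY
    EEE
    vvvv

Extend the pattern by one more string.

Find the rightmost character of vvvv below E, bump it to the next letter, and reset everything to its right to v.

vvvY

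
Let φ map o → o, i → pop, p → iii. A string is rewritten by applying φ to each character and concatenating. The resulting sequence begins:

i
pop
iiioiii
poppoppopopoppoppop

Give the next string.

φ(poppoppopopoppoppop) expands symbol-by-symbol to iii o iii iii o iii iii o iii o iii o iii iii o iii iii o iii; joining the 19 pieces gives the next term.

iiioiiiiiioiiiiiioiiioiiioiiiiiioiiiiiioiii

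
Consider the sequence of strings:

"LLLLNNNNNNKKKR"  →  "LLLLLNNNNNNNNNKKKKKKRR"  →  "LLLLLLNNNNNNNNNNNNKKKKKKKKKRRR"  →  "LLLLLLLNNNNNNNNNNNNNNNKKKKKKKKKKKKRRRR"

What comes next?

LLLLLLLLNNNNNNNNNNNNNNNNNNKKKKKKKKKKKKKKKRRRRR

Term n consists of n+3 L's, followed by 3n+3 N's, followed by 3n K's, followed by n R's (n = 1, 2, …).
At n = 5 the blocks have lengths 8, 18, 15, 5.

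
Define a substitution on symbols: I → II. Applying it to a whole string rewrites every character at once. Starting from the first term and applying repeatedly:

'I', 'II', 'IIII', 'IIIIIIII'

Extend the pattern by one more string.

IIIIIIIIIIIIIIII

Apply φ to IIIIIIII symbol by symbol: I→II, I→II, I→II, I→II, I→II, I→II, I→II, I→II; joined: II II II II II II II II.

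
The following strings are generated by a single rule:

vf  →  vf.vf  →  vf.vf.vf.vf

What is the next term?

s(k+1) = s(k)·.·s(k) — each term doubles the last with '.' between the halves.
So the next term is two copies of vf.vf.vf.vf with '.' between the halves.

vf.vf.vf.vf.vf.vf.vf.vf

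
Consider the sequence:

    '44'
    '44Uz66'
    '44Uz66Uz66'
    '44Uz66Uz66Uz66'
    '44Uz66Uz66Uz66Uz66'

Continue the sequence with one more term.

44Uz66Uz66Uz66Uz66Uz66

The strings grow by a fixed suffix Uz66 each time.
One more step from 44Uz66Uz66Uz66Uz66 gives the answer.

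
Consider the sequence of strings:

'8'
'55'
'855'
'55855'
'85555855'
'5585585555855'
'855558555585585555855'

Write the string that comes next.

From term 3 onward, concatenate the second-to-last term with the last: 8·55 = 855, 55·855 = 55855, …
The next term joins 5585585555855 and 855558555585585555855.

5585585555855855558555585585555855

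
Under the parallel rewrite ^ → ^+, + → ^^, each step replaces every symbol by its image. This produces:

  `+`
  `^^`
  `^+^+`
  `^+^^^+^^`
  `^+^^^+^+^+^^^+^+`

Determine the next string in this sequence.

^+^^^+^+^+^^^+^^^+^^^+^+^+^^^+^^

Replace each of the 16 characters of ^+^^^+^+^+^^^+^+ in place — ^+ ^^ ^+ ^+ ^+ ^^ ^+ ^^ ^+ ^^ ^+ ^+ ^+ ^^ ^+ ^^ — and concatenate.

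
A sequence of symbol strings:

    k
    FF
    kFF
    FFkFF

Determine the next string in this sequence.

This is a Fibonacci-style word recurrence s(k) = s(k−2)·s(k−1): e.g. k·FF = kFF.
So term 5 is kFF·FFkFF.

kFFFFkFF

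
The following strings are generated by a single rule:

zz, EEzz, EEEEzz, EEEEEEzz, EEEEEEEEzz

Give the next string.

Every step adds EE at the front: s(k+1) = EE·s(k).
Applying this once more to EEEEEEEEzz:

EEEEEEEEEEzz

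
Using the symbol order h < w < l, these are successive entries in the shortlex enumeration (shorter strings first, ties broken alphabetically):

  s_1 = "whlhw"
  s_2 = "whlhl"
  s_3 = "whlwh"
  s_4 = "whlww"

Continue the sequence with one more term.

whlwl

Find the rightmost character of whlww below l, bump it to the next letter, and reset everything to its right to h.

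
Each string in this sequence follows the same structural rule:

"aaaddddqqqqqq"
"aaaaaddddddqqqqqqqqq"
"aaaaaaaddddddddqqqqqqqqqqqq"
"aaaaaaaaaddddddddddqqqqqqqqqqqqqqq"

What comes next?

Term n consists of 2n-1 a's, followed by 2n d's, followed by 3n q's, where the shown terms are n = 2, 3, 4, 5.
At n = 6 the blocks have lengths 11, 12, 18.

aaaaaaaaaaaddddddddddddqqqqqqqqqqqqqqqqqq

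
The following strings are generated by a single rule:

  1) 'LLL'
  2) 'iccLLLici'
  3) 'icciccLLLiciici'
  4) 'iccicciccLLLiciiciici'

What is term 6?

Each term wraps the previous one in icc on the left and ici on the right.
From iccicciccLLLiciiciici, 2 further steps: iccicciccLLLiciiciici → icciccicciccLLLiciiciiciici → (answer).

iccicciccicciccLLLiciiciiciiciici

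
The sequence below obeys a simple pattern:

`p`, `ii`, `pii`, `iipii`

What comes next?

From term 3 onward, concatenate the second-to-last term with the last: p·ii = pii, ii·pii = iipii, …
Continuing: pii · iipii gives term 5.

piiiipii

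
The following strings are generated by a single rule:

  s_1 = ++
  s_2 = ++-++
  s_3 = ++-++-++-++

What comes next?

Each string is two copies of the previous one joined by '-'.
So the next term is two copies of ++-++-++-++ with '-' between the halves.

++-++-++-++-++-++-++-++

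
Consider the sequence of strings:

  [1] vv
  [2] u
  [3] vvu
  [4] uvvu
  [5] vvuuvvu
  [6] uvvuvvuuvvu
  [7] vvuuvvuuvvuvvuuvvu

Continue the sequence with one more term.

uvvuvvuuvvuvvuuvvuuvvuvvuuvvu

From term 3 onward, concatenate the second-to-last term with the last: vv·u = vvu, u·vvu = uvvu, …
So term 8 is uvvuvvuuvvu·vvuuvvuuvvuvvuuvvu.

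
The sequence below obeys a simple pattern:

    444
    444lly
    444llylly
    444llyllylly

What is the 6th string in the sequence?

Every step adds lly to the end: s(k+1) = s(k)·lly.
From 444llyllylly, 2 further steps: 444llyllylly → 444llyllyllylly → (answer).

444llyllyllyllylly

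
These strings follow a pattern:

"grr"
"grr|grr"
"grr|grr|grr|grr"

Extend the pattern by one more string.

Each string is two copies of the previous one joined by '|'.
One more doubling of grr|grr|grr|grr gives the answer.

grr|grr|grr|grr|grr|grr|grr|grr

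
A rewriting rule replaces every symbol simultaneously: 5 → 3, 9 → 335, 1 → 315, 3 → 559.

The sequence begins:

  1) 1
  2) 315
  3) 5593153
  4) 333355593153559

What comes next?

Rewriting the 15 symbols of 333355593153559 one by one yields 559 559 559 559 3 3 3 335 559 315 3 559 3 3 335; concatenated:

559559559559333335559315355933335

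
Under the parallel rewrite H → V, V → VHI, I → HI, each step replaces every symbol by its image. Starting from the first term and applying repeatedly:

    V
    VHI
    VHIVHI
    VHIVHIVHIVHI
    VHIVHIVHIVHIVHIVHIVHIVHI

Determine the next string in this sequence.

φ(VHIVHIVHIVHIVHIVHIVHIVHI) expands symbol-by-symbol to VHI V HI VHI V HI VHI V HI VHI V HI VHI V HI VHI V HI VHI V HI VHI V HI; joining the 24 pieces gives the next term.

VHIVHIVHIVHIVHIVHIVHIVHIVHIVHIVHIVHIVHIVHIVHIVHI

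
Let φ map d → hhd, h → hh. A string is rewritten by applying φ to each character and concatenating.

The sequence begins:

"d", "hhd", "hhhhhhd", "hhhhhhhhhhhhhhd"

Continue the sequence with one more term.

Replace each of the 15 characters of hhhhhhhhhhhhhhd in place — hh hh hh hh hh hh hh hh hh hh hh hh hh hh hhd — and concatenate.

hhhhhhhhhhhhhhhhhhhhhhhhhhhhhhd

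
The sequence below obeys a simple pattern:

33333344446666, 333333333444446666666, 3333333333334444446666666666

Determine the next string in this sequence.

Term n consists of 3n 3's, followed by n+2 4's, followed by 3n-2 6's, where the shown terms are n = 2, 3, 4.
At n = 5 the blocks have lengths 15, 7, 13.

33333333333333344444446666666666666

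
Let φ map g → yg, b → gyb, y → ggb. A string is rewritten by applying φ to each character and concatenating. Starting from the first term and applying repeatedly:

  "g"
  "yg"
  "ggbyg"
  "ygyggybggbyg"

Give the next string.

ggbygggbygygggbgybygyggybggbyg

Expanding ygyggybggbyg: y→ggb, g→yg, y→ggb, g→yg, g→yg, y→ggb, b→gyb, g→yg, g→yg, b→gyb, y→ggb, g→yg. Concatenated: ggb yg ggb yg yg ggb gyb yg yg gyb ggb yg.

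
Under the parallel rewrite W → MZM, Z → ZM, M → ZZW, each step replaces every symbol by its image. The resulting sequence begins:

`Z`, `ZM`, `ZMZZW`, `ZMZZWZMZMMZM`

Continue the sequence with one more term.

Apply φ to ZMZZWZMZMMZM symbol by symbol: Z→ZM, M→ZZW, Z→ZM, Z→ZM, W→MZM, Z→ZM, M→ZZW, Z→ZM, M→ZZW, M→ZZW, Z→ZM, M→ZZW; joined: ZM ZZW ZM ZM MZM ZM ZZW ZM ZZW ZZW ZM ZZW.

ZMZZWZMZMMZMZMZZWZMZZWZZWZMZZW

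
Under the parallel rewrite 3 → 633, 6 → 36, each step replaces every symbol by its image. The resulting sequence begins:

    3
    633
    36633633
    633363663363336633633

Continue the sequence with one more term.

Rewriting the 21 symbols of 633363663363336633633 one by one yields 36 633 633 633 36 633 36 36 633 633 36 633 633 633 36 36 633 633 36 633 633; concatenated:

3663363363336633363663363336633633633363663363336633633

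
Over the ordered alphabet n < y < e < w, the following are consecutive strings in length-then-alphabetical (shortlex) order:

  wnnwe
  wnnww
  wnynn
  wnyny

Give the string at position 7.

wnyyn

Stepping forward 3 times from wnyny: wnyny → wnyne → wnynw, then the target.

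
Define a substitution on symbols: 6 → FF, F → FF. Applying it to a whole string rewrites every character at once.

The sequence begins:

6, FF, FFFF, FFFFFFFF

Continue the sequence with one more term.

FFFFFFFFFFFFFFFF

Expanding FFFFFFFF: F→FF, F→FF, F→FF, F→FF, F→FF, F→FF, F→FF, F→FF. Concatenated: FF FF FF FF FF FF FF FF.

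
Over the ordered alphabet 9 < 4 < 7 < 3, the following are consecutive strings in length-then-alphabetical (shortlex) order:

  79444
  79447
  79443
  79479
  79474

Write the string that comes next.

Find the rightmost character of 79474 below 3, bump it to the next letter, and reset everything to its right to 9.

79477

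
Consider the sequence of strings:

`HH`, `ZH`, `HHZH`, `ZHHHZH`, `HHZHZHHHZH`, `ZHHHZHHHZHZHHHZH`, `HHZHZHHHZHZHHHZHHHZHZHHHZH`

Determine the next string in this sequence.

This is a Fibonacci-style word recurrence s(k) = s(k−2)·s(k−1): e.g. HH·ZH = HHZH.
Continuing: ZHHHZHHHZHZHHHZH · HHZHZHHHZHZHHHZHHHZHZHHHZH gives term 8.

ZHHHZHHHZHZHHHZHHHZHZHHHZHZHHHZHHHZHZHHHZH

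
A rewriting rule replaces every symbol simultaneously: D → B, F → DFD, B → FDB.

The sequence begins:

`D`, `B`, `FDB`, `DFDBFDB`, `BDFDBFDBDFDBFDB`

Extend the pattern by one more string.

Replace each of the 15 characters of BDFDBFDBDFDBFDB in place — FDB B DFD B FDB DFD B FDB B DFD B FDB DFD B FDB — and concatenate.

FDBBDFDBFDBDFDBFDBBDFDBFDBDFDBFDB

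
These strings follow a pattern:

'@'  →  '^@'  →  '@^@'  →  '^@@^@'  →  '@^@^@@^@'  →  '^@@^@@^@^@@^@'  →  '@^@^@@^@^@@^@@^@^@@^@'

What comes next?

This is a Fibonacci-style word recurrence s(k) = s(k−2)·s(k−1): e.g. @·^@ = @^@.
So term 8 is ^@@^@@^@^@@^@·@^@^@@^@^@@^@@^@^@@^@.

^@@^@@^@^@@^@@^@^@@^@^@@^@@^@^@@^@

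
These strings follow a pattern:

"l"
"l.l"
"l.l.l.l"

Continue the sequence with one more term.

l.l.l.l.l.l.l.l

s(k+1) = s(k)·.·s(k) — each term doubles the last with '.' between the halves.
So the next term is two copies of l.l.l.l with '.' between the halves.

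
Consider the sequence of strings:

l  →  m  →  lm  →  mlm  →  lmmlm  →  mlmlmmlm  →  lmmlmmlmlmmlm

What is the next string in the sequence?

This is a Fibonacci-style word recurrence s(k) = s(k−2)·s(k−1): e.g. l·m = lm.
Continuing: mlmlmmlm · lmmlmmlmlmmlm gives term 8.

mlmlmmlmlmmlmmlmlmmlm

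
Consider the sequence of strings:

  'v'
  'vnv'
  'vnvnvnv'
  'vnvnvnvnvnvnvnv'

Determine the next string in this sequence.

Every step duplicates the string with 'n' between the halves.
Doubling vnvnvnvnvnvnvnv with 'n' between the halves:

vnvnvnvnvnvnvnvnvnvnvnvnvnvnvnv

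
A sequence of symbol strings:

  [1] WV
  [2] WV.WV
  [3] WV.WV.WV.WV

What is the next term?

WV.WV.WV.WV.WV.WV.WV.WV

s(k+1) = s(k)·.·s(k) — each term doubles the last with '.' between the halves.
So the next term is two copies of WV.WV.WV.WV with '.' between the halves.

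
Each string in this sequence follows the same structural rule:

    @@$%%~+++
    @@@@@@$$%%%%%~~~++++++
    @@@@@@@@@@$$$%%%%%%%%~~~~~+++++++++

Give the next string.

The n-th term is 4n-2 @'s then n $'s then 3n-1 %'s then 2n-1 ~'s then 3n +'s (n = 1, 2, …).
For the next term, n = 4, so the run lengths are 14, 4, 11, 7, 12.

@@@@@@@@@@@@@@$$$$%%%%%%%%%%%~~~~~~~++++++++++++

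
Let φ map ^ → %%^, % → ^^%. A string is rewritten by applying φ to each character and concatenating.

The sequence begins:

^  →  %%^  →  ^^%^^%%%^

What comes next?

%%^%%^^^%%%^%%^^^%^^%^^%%%^

Rewriting each symbol of ^^%^^%%%^: ^→%%^, ^→%%^, %→^^%, ^→%%^, ^→%%^, %→^^%, %→^^%, %→^^%, ^→%%^, which concatenates to %%^ %%^ ^^% %%^ %%^ ^^% ^^% ^^% %%^.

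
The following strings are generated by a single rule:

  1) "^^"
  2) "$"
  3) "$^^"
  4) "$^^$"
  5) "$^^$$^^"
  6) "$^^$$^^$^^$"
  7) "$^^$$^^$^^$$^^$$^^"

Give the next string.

Each term (from the third on) is the previous term followed by the one before it: term 3 = $·^^ = $^^.
So term 8 is $^^$$^^$^^$$^^$$^^·$^^$$^^$^^$.

$^^$$^^$^^$$^^$$^^$^^$$^^$^^$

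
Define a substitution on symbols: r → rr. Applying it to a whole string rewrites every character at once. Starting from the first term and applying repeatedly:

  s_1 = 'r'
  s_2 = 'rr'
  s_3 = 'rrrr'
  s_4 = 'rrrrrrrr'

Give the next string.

Expanding rrrrrrrr: r→rr, r→rr, r→rr, r→rr, r→rr, r→rr, r→rr, r→rr. Concatenated: rr rr rr rr rr rr rr rr.

rrrrrrrrrrrrrrrr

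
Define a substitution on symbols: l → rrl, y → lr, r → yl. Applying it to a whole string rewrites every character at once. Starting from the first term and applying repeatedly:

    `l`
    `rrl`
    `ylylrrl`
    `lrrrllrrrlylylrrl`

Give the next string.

Applying the rule to each of the 17 symbols of lrrrllrrrlylylrrl gives the pieces rrl yl yl yl rrl rrl yl yl yl rrl lr rrl lr rrl yl yl rrl, which concatenate to the answer.

rrlylylylrrlrrlylylylrrllrrrllrrrlylylrrl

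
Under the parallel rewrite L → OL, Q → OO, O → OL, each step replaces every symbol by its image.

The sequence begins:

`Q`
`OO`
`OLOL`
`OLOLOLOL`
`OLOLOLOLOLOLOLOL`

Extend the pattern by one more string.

Rewriting the 16 symbols of OLOLOLOLOLOLOLOL one by one yields OL OL OL OL OL OL OL OL OL OL OL OL OL OL OL OL; concatenated:

OLOLOLOLOLOLOLOLOLOLOLOLOLOLOLOL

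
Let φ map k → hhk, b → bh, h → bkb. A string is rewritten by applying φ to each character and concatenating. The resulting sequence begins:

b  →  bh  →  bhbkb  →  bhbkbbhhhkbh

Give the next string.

bhbkbbhhhkbhbhbkbbkbbkbhhkbhbkb

Apply φ to bhbkbbhhhkbh symbol by symbol: b→bh, h→bkb, b→bh, k→hhk, b→bh, b→bh, h→bkb, h→bkb, h→bkb, k→hhk, b→bh, h→bkb; joined: bh bkb bh hhk bh bh bkb bkb bkb hhk bh bkb.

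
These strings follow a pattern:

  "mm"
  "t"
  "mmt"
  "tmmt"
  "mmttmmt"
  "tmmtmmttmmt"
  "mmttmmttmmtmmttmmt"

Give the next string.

tmmtmmttmmtmmttmmttmmtmmttmmt

From term 3 onward, concatenate the second-to-last term with the last: mm·t = mmt, t·mmt = tmmt, …
Continuing: tmmtmmttmmt · mmttmmttmmtmmttmmt gives term 8.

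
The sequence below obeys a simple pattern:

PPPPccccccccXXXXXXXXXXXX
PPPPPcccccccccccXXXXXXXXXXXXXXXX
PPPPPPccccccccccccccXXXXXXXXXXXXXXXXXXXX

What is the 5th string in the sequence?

PPPPPPPPccccccccccccccccccccXXXXXXXXXXXXXXXXXXXXXXXXXXXX

Term n consists of n+1 P's, followed by 3n-1 c's, followed by 4n X's, where the shown terms are n = 3, 4, 5.
Setting n = 7 gives 8, 20, 28 characters in each block.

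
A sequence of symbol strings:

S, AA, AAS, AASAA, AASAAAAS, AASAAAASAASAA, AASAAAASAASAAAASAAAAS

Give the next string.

This is a Fibonacci-style word recurrence s(k) = s(k−1)·s(k−2): e.g. AA·S = AAS.
Continuing: AASAAAASAASAAAASAAAAS · AASAAAASAASAA gives term 8.

AASAAAASAASAAAASAAAASAASAAAASAASAA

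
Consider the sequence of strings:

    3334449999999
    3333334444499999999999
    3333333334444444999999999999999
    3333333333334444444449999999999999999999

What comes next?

3333333333333334444444444499999999999999999999999

Reading off run lengths: 3 runs 3, 6, 9, 12; 4 runs 3, 5, 7, 9; 9 runs 7, 11, 15, 19 — each is linear in n (n = 1, 2, …).
For the next term, n = 5, so the run lengths are 15, 11, 23.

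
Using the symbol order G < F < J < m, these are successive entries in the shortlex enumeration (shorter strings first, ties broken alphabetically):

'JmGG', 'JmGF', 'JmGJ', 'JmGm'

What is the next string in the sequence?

The successor of JmGm increments the rightmost position that isn't already m and resets every position after it to G.

JmFG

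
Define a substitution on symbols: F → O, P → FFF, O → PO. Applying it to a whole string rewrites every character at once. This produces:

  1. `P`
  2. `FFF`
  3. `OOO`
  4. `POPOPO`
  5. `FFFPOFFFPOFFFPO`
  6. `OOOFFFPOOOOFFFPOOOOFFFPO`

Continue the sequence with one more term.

POPOPOOOOFFFPOPOPOPOOOOFFFPOPOPOPOOOOFFFPO

Applying the rule to each of the 24 symbols of OOOFFFPOOOOFFFPOOOOFFFPO gives the pieces PO PO PO O O O FFF PO PO PO PO O O O FFF PO PO PO PO O O O FFF PO, which concatenate to the answer.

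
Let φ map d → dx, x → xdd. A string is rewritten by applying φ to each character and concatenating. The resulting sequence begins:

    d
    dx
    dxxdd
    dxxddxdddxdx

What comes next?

dxxddxdddxdxxdddxdxdxxdddxxdd

Rewriting each symbol of dxxddxdddxdx: d→dx, x→xdd, x→xdd, d→dx, d→dx, x→xdd, d→dx, d→dx, d→dx, x→xdd, d→dx, x→xdd, which concatenates to dx xdd xdd dx dx xdd dx dx dx xdd dx xdd.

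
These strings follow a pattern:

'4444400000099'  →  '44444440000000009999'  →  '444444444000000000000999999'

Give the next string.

The n-th term is 2n+3 4's then 3n+3 0's then 2n 9's (n = 1, 2, …).
At n = 4 the blocks have lengths 11, 15, 8.

4444444444400000000000000099999999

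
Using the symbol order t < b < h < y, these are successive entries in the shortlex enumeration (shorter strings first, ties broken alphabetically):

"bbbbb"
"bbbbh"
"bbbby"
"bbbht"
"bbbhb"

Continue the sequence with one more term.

Find the rightmost character of bbbhb below y, bump it to the next letter, and reset everything to its right to t.

bbbhh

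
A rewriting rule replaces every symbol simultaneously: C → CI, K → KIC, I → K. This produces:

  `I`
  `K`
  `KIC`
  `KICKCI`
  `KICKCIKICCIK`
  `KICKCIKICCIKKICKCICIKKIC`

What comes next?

KICKCIKICCIKKICKCICIKKICKICKCIKICCIKCIKKICKICKCI

φ(KICKCIKICCIKKICKCICIKKIC) expands symbol-by-symbol to KIC K CI KIC CI K KIC K CI CI K KIC KIC K CI KIC CI K CI K KIC KIC K CI; joining the 24 pieces gives the next term.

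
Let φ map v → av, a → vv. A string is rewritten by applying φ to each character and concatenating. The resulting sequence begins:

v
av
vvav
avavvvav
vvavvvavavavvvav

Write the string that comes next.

Replace each of the 16 characters of vvavvvavavavvvav in place — av av vv av av av vv av vv av vv av av av vv av — and concatenate.

avavvvavavavvvavvvavvvavavavvvav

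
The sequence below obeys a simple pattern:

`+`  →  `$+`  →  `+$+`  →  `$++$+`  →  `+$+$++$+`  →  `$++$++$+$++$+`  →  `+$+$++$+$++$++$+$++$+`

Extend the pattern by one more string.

$++$++$+$++$++$+$++$+$++$++$+$++$+

Each term (from the third on) is the two preceding terms concatenated in order: term 3 = +·$+ = +$+.
The next term joins $++$++$+$++$+ and +$+$++$+$++$++$+$++$+.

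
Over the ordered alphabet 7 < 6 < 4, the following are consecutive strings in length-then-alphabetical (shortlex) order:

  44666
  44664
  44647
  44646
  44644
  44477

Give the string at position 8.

Advancing 2 positions from 44477 through 44477 → 44476 reaches term 8.

44474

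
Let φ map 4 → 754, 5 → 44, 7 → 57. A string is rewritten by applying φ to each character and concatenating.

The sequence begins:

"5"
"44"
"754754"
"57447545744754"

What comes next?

Rewriting the 14 symbols of 57447545744754 one by one yields 44 57 754 754 57 44 754 44 57 754 754 57 44 754; concatenated:

4457754754574475444577547545744754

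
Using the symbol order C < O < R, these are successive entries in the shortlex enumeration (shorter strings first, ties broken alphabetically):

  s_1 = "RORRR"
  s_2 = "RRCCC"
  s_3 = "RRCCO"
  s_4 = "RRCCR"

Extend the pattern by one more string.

Treat RRCCR as a base-3 numeral over the given alphabet and add one, carrying through any trailing R's.

RRCOC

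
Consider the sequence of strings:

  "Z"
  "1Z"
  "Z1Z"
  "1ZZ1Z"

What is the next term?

Z1Z1ZZ1Z

This is a Fibonacci-style word recurrence s(k) = s(k−2)·s(k−1): e.g. Z·1Z = Z1Z.
Continuing: Z1Z · 1ZZ1Z gives term 5.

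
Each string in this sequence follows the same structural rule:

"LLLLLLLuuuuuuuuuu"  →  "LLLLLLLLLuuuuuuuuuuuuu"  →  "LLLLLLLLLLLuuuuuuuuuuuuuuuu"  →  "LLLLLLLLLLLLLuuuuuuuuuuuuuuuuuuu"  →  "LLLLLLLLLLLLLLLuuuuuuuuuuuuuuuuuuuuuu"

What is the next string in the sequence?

LLLLLLLLLLLLLLLLLuuuuuuuuuuuuuuuuuuuuuuuuu

Term n consists of 2n+1 L's, followed by 3n+1 u's, where the shown terms are n = 3, 4, 5, 6, 7.
Setting n = 8 gives 17, 25 characters in each block.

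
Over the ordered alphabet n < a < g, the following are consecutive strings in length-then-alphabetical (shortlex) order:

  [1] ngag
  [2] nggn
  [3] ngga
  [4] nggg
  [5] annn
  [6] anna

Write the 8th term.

anan

Advancing 2 positions from anna through anna → anng reaches term 8.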